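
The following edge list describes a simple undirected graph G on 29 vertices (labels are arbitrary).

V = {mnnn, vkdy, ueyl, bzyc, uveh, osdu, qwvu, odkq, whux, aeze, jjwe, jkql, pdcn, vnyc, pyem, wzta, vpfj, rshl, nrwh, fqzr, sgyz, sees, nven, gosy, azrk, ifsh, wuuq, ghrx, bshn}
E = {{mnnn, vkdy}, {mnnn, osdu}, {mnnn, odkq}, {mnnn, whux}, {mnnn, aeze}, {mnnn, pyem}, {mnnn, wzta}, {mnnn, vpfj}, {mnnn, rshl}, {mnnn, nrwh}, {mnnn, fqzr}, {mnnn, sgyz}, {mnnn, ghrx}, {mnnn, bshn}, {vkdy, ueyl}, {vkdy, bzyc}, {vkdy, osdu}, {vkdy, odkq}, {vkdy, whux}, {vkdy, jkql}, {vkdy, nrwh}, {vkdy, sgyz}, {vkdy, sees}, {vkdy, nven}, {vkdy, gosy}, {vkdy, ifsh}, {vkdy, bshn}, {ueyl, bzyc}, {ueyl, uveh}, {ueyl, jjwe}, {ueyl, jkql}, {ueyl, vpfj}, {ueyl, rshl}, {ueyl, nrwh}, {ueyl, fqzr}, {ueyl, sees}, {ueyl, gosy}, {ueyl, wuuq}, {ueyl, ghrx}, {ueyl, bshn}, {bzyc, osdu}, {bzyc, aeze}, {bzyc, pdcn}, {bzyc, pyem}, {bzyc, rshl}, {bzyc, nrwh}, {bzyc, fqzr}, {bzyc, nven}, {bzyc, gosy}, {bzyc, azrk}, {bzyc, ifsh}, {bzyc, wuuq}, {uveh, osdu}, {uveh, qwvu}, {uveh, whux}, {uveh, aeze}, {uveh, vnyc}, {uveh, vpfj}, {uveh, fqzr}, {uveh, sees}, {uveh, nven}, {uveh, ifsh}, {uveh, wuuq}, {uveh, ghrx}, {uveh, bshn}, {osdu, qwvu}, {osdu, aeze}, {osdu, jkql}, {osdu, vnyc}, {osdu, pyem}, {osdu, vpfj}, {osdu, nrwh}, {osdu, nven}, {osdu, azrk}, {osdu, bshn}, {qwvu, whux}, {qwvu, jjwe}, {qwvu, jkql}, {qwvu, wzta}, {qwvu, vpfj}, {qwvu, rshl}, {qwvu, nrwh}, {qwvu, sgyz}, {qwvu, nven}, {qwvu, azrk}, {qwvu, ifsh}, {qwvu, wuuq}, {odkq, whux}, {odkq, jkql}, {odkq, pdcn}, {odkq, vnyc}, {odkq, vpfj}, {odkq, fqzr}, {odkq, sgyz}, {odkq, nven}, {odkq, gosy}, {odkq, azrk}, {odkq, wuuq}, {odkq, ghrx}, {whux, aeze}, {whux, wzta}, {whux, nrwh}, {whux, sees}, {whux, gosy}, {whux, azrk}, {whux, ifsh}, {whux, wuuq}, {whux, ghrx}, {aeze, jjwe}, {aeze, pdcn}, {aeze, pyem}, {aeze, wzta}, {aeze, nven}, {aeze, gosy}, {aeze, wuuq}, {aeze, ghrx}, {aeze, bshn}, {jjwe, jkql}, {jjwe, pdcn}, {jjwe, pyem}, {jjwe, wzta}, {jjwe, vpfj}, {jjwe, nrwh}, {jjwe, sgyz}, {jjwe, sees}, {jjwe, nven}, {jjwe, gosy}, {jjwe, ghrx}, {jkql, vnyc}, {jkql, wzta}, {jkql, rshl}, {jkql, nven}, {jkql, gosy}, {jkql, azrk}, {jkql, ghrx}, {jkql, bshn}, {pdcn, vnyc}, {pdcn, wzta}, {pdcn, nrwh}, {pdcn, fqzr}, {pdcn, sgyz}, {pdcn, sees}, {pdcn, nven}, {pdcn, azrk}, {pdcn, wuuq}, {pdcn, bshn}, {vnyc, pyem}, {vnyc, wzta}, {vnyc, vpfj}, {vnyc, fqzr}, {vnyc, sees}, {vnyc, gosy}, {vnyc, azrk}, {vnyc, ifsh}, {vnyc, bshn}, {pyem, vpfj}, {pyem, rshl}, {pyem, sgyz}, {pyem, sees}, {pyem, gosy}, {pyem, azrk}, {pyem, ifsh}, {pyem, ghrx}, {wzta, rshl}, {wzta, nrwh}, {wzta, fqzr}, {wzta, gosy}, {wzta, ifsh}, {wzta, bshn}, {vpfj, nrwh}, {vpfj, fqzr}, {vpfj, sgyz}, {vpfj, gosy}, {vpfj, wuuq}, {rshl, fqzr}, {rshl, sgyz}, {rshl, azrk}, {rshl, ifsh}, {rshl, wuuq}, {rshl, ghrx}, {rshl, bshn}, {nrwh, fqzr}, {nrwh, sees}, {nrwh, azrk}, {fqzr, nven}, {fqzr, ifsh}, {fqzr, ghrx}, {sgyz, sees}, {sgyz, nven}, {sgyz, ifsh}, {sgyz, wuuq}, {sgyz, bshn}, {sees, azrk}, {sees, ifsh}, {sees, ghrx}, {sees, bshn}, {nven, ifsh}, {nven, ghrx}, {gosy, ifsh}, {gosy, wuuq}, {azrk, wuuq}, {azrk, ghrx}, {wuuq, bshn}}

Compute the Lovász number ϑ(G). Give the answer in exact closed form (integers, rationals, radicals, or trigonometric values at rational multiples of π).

sqrt(29)

Vertex gosy has 14 neighbors: vkdy, ueyl, bzyc, odkq, whux, aeze, jjwe, jkql, vnyc, pyem, wzta, vpfj, ifsh, wuuq.
N(rshl) = {mnnn, ueyl, bzyc, qwvu, jkql, pyem, wzta, fqzr, sgyz, azrk, ifsh, wuuq, ghrx, bshn}, |N(rshl)| = 14.
deg(nrwh) = 14; N(nrwh) = {mnnn, vkdy, ueyl, bzyc, osdu, qwvu, whux, jjwe, pdcn, wzta, vpfj, fqzr, sees, azrk}.
Vertex qwvu has 14 neighbors: uveh, osdu, whux, jjwe, jkql, wzta, vpfj, rshl, nrwh, sgyz, nven, azrk, ifsh, wuuq.
G on 29 vertices is 14-regular; SR(29,14,6,7) — a Paley graph.
spec(A) ≈ [14.0, 2.1926, -3.1926] (distinct, 4 d.p.).
Lovász (edge-transitive): ϑ = −29·(-sqrt(29)/2 - 1/2)/((14)−(-sqrt(29)/2 - 1/2)) = sqrt(29).
≈ 5.38516 (to 5 d.p.).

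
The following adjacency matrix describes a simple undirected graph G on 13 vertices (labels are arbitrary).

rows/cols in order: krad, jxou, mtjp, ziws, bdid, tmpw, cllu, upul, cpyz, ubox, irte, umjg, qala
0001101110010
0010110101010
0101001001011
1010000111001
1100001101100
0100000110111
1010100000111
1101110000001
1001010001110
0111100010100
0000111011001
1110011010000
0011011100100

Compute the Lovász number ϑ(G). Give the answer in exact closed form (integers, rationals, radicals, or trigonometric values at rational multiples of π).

N(ziws) = {krad, mtjp, upul, cpyz, ubox, qala}, |N(ziws)| = 6.
Vertex umjg has 6 neighbors: krad, jxou, mtjp, tmpw, cllu, cpyz.
deg(qala) = 6; N(qala) = {mtjp, ziws, tmpw, cllu, upul, irte}.
Vertex tmpw has 6 neighbors: jxou, upul, cpyz, irte, umjg, qala.
Regular of degree 6 on 13 vertices: Paley(13): SR with (k,λ,μ)=(6,2,3).
Distinct eigenvalues (to 3 d.p.): [6.0, 1.303, -2.303].
Lovász (edge-transitive): ϑ = −13·(-sqrt(13)/2 - 1/2)/((6)−(-sqrt(13)/2 - 1/2)) = sqrt(13).
≈ 3.6055513 (to 7 d.p.).

sqrt(13)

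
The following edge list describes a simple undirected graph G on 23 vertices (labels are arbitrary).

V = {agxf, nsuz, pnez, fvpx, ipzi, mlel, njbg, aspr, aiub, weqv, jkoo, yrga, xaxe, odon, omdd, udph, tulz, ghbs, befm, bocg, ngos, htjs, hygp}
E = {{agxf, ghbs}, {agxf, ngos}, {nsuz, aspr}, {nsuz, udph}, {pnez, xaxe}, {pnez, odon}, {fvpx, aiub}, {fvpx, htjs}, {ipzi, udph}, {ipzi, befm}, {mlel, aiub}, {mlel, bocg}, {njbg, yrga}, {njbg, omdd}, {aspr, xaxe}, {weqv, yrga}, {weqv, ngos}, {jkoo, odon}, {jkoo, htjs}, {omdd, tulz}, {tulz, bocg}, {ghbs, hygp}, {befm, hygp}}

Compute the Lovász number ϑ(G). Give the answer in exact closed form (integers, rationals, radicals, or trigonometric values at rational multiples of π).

23*cos(pi/23)/(cos(pi/23) + 1)

Vertex ghbs has 2 neighbors: agxf, hygp.
N(bocg) = {mlel, tulz}, |N(bocg)| = 2.
N(agxf) = {ghbs, ngos}, |N(agxf)| = 2.
Vertex ipzi has 2 neighbors: udph, befm.
G on 23 vertices is 2-regular; this is C_{23}, the 23-cycle.
Distinct eigenvalues (to 6 d.p.): [2.0, 1.925835, 1.708839, 1.365106, 0.92013, 0.406912, -0.136485, -0.669759, -1.153361, -1.551423, -1.834423, -1.981372].
Lovász (edge-transitive): ϑ = −23·(-2*cos(pi/23))/((2)−(-2*cos(pi/23))) = 23*cos(pi/23)/(cos(pi/23) + 1).
ϑ(G) ≈ 11.4462.
11 ≤ 23*cos(pi/23)/(cos(pi/23) + 1) ≤ 12: both strict.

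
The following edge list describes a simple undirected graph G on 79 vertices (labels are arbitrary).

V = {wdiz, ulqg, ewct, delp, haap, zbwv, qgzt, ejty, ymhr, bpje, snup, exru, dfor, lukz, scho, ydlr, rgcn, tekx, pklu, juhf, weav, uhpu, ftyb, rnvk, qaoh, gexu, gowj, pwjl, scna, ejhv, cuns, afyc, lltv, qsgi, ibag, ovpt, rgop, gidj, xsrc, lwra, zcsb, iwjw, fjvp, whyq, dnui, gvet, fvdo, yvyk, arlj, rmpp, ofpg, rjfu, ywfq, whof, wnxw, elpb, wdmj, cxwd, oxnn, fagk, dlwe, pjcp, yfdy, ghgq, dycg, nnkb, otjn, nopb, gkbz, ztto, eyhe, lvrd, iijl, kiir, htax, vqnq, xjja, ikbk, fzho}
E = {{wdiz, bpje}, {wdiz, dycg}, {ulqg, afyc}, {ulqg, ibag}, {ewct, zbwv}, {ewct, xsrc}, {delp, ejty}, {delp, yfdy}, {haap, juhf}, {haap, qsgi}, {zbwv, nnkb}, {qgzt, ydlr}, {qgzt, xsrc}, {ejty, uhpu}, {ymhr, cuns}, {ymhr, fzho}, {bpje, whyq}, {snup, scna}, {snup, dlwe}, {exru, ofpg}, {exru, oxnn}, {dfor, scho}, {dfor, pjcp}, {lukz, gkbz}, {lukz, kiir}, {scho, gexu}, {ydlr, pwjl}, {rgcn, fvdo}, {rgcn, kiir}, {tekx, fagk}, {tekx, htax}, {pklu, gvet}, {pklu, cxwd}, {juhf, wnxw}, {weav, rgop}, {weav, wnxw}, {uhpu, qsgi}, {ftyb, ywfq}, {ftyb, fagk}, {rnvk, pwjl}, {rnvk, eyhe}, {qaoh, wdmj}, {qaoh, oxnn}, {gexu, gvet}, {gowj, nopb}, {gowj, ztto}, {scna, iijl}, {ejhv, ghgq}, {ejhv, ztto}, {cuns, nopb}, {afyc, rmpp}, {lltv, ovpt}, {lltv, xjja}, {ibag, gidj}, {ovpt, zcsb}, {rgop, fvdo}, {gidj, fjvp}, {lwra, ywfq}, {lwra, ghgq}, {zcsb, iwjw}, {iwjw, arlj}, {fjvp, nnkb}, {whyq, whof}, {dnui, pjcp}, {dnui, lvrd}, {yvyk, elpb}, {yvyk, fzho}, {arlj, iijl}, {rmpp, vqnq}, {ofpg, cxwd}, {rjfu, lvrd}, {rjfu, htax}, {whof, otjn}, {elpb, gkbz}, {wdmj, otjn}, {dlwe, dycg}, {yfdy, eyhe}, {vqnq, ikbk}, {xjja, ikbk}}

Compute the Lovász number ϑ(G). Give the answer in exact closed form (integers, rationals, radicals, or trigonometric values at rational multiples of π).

79*cos(pi/79)/(cos(pi/79) + 1)

Vertex kiir has 2 neighbors: lukz, rgcn.
Vertex tekx has 2 neighbors: fagk, htax.
Vertex ovpt has 2 neighbors: lltv, zcsb.
deg(fzho) = 2; N(fzho) = {ymhr, yvyk}.
deg(v) = 2 for all v (|V|=79); connected 2-regular on 79 ⇒ C_{79}.
spec(A) ≈ [2.0, 1.99368, 1.97475, 1.94334, 1.89964, 1.84393, 1.77657, 1.69797, 1.60863, 1.50913, 1.40008, 1.28219, 1.15618, 1.02287, 0.88309, 0.73773, 0.5877, 0.43396, 0.27747, 0.11923, -0.03976, -0.19851, -0.356, -0.51123, -0.66324, -0.81105, -0.95374, -1.09039, -1.22015, -1.3422, -1.45576, -1.56011, -1.65461, -1.73864, -1.81168, -1.87327, -1.92301, -1.96059, -1.98578, -1.99842] (distinct, 5 d.p.).
With N=79: ϑ(G) = 79·(-(-1)*2*cos(pi/79))/(2−(-2*cos(pi/79))) = 79*cos(pi/79)/(cos(pi/79) + 1).
Numerically 39.48437942.
Sandwich: α(G)=39 ≤ ϑ(G)=79*cos(pi/79)/(cos(pi/79) + 1) ≤ χ(Ḡ)=40 (both strict).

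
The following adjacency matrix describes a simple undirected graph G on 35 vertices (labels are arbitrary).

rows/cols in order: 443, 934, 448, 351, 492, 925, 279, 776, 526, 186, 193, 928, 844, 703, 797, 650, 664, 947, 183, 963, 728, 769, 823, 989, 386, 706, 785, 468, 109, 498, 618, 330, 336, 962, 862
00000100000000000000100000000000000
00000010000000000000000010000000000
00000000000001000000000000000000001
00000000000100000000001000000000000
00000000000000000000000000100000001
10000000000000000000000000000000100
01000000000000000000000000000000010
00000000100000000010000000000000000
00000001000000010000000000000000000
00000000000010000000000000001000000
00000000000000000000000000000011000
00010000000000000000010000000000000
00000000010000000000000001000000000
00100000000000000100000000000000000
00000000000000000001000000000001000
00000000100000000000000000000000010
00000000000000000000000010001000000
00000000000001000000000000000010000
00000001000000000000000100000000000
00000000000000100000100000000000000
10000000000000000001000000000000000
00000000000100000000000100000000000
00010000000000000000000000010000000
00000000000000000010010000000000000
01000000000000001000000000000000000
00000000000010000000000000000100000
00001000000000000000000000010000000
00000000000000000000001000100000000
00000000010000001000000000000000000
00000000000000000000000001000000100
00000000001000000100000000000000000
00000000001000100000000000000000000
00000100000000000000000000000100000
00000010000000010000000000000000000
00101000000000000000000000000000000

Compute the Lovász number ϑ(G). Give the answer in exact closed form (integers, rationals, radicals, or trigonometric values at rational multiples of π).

deg(351) = 2; N(351) = {928, 823}.
Vertex 797 has 2 neighbors: 963, 330.
deg(386) = 2; N(386) = {934, 664}.
N(664) = {386, 109}, |N(664)| = 2.
G on 35 vertices is 2-regular; a single 35-cycle (edge-transitive).
Distinct eigenvalues (to 3 d.p.): [2.0, 1.968, 1.872, 1.717, 1.506, 1.247, 0.948, 0.618, 0.268, -0.09, -0.445, -0.786, -1.102, -1.382, -1.618, -1.802, -1.928, -1.992].
With N=35: ϑ(G) = 35·(-(-1)*2*cos(pi/35))/(2−(-2*cos(pi/35))) = 35*cos(pi/35)/(cos(pi/35) + 1).
= 17.46470403… (decimal).
Lovász sandwich 17 ≤ 35*cos(pi/35)/(cos(pi/35) + 1) ≤ 18: both strict.

35*cos(pi/35)/(cos(pi/35) + 1)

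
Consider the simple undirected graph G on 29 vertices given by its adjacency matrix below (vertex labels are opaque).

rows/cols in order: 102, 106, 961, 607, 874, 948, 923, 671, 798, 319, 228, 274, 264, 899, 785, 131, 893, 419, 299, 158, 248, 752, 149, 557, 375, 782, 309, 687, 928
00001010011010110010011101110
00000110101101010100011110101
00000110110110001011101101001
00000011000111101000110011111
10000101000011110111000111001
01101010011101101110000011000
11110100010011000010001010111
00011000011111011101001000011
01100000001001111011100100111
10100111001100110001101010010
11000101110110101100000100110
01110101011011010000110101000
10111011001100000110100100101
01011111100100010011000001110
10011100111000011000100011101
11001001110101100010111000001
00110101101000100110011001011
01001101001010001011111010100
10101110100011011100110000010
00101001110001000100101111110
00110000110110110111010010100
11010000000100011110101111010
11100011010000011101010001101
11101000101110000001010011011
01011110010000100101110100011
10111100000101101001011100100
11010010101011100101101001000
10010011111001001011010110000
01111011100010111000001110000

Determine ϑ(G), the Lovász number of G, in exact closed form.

sqrt(29)

Vertex 874 has 14 neighbors: 102, 948, 671, 264, 899, 785, 131, 419, 299, 158, 557, 375, 782, 928.
Vertex 228 has 14 neighbors: 102, 106, 948, 671, 798, 319, 274, 264, 785, 893, 419, 557, 309, 687.
N(671) = {607, 874, 319, 228, 274, 264, 899, 131, 893, 419, 158, 149, 687, 928}, |N(671)| = 14.
N(131) = {102, 106, 874, 671, 798, 319, 274, 899, 785, 299, 248, 752, 149, 928}, |N(131)| = 14.
G on 29 vertices is 14-regular; Paley(29): SR with (k,λ,μ)=(14,6,7).
The 3 distinct eigenvalues: [14.0, 2.19258, -3.19258].
−29·(-sqrt(29)/2 - 1/2) / ((14)−(-sqrt(29)/2 - 1/2)) = sqrt(29) = ϑ(G).
≈ 5.385165 (to 6 d.p.).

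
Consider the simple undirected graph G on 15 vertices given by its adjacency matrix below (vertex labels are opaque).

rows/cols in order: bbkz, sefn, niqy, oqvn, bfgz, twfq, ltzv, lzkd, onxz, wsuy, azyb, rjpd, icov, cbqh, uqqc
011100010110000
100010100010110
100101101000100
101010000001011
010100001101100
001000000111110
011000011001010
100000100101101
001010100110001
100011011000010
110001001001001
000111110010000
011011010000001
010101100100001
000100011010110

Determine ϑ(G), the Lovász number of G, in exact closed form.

5

deg(rjpd) = 6; N(rjpd) = {oqvn, bfgz, twfq, ltzv, lzkd, azyb}.
Vertex lzkd has 6 neighbors: bbkz, ltzv, wsuy, rjpd, icov, uqqc.
Vertex bfgz has 6 neighbors: sefn, oqvn, onxz, wsuy, rjpd, icov.
N(oqvn) = {bbkz, niqy, bfgz, rjpd, cbqh, uqqc}, |N(oqvn)| = 6.
G on 15 vertices is 6-regular; Kneser-type, 2-subsets of [6].
A has 3 distinct eigenvalues ≈ [6.0, 1.0, -3.0].
ϑ = −N·λ_min/(λ_max−λ_min) = −15·(-3)/(6−(-3)) = 5.
ϑ(G) ≈ 5.000000.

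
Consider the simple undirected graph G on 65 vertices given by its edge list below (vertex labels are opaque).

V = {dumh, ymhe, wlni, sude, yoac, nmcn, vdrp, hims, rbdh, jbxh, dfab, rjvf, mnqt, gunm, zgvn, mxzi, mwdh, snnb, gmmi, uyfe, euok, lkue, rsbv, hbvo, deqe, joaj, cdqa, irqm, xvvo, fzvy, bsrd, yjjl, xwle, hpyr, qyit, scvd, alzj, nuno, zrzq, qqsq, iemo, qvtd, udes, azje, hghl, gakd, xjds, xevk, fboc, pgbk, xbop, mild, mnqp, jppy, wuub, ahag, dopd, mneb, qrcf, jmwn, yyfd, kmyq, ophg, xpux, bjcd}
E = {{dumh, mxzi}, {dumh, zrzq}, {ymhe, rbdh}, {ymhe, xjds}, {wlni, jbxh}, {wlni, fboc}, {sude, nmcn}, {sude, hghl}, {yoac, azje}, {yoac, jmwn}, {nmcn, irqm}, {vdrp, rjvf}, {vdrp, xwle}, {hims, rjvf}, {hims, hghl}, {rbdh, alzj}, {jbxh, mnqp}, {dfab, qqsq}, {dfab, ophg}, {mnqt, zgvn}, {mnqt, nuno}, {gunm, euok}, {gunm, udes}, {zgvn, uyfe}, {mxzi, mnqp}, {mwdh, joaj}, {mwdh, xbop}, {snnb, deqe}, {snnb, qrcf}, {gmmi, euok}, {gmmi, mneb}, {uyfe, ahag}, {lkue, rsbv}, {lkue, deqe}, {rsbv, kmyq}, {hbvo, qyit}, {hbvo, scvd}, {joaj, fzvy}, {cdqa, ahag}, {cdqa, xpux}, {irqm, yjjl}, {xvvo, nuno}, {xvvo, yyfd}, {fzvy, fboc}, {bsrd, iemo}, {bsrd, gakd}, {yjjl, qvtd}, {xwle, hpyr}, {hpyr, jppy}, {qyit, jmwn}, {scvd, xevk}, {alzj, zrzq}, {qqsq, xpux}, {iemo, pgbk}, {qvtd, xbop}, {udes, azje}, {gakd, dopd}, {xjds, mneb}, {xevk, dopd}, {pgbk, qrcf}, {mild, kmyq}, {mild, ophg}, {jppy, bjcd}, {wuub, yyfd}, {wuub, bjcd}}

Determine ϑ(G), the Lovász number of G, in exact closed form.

65*cos(pi/65)/(cos(pi/65) + 1)

N(yjjl) = {irqm, qvtd}, |N(yjjl)| = 2.
Vertex zgvn has 2 neighbors: mnqt, uyfe.
deg(qrcf) = 2; N(qrcf) = {snnb, pgbk}.
Vertex qvtd has 2 neighbors: yjjl, xbop.
Every vertex has degree 2 (N=65); this is C_{65}, the 65-cycle.
The 33 distinct eigenvalues: [2.0, 1.99066, 1.96274, 1.91649, 1.85235, 1.77091, 1.67294, 1.55935, 1.4312, 1.28968, 1.13613, 0.97197, 0.79873, 0.61803, 0.43157, 0.24107, 0.04833, -0.14487, -0.33671, -0.52541, -0.70921, -0.88638, -1.05528, -1.21433, -1.36203, -1.49702, -1.61803, -1.72394, -1.81375, -1.88662, -1.94188, -1.97901, -1.99766].
Lovász: ϑ = −65(-2*cos(pi/65))/(2+-(-1)*2*cos(pi/65)) = 65*cos(pi/65)/(cos(pi/65) + 1).
= 32.4810… (decimal).
α=32, χ(Ḡ)=33; ϑ=65*cos(pi/65)/(cos(pi/65) + 1) lies between (both strict).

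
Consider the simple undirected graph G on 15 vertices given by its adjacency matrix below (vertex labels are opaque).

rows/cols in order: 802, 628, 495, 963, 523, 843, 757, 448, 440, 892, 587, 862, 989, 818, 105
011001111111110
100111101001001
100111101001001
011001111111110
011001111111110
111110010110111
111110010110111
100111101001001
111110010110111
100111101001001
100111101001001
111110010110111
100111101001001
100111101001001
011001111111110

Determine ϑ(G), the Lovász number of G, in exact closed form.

7

N(989) = {802, 963, 523, 843, 757, 440, 862, 105}, |N(989)| = 8.
deg(818) = 8; N(818) = {802, 963, 523, 843, 757, 440, 862, 105}.
deg(802) = 11; N(802) = {628, 495, 843, 757, 448, 440, 892, 587, 862, 989, 818}.
deg(105) = 11; N(105) = {628, 495, 843, 757, 448, 440, 892, 587, 862, 989, 818}.
G = K_{7,4,4}: α = 7 = χ(Ḡ), so ϑ = 7.
≈ 7.0000000 (to 7 d.p.).
Check 7 ≤ 7 ≤ 7: collapsed.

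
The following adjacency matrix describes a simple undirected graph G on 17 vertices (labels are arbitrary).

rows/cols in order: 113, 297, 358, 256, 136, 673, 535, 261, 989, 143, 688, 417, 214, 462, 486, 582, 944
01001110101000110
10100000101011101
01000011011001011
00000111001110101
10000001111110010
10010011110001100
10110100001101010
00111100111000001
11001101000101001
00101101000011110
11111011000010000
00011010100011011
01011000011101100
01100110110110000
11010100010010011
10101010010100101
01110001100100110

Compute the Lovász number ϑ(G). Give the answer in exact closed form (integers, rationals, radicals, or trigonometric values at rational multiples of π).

sqrt(17)

deg(462) = 8; N(462) = {297, 358, 673, 535, 989, 143, 417, 214}.
N(261) = {358, 256, 136, 673, 989, 143, 688, 944}, |N(261)| = 8.
deg(582) = 8; N(582) = {113, 358, 136, 535, 143, 417, 486, 944}.
deg(688) = 8; N(688) = {113, 297, 358, 256, 136, 535, 261, 214}.
8-regular, N=17; strongly regular (17,8,3,4).
spec(A) ≈ [8.0, 1.561553, -2.561553] (distinct, 6 d.p.).
ϑ = −N·λ_min/(λ_max−λ_min) = −17·(-sqrt(17)/2 - 1/2)/(8−(-sqrt(17)/2 - 1/2)) = sqrt(17).
Numerically 4.12311.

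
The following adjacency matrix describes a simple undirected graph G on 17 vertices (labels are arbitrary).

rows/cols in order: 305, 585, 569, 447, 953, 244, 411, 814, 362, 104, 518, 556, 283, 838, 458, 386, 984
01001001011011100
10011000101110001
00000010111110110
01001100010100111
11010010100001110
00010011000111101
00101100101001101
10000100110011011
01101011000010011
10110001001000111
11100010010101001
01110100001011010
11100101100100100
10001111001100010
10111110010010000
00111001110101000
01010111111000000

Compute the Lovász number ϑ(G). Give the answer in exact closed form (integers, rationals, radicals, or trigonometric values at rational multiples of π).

deg(518) = 8; N(518) = {305, 585, 569, 411, 104, 556, 838, 984}.
deg(585) = 8; N(585) = {305, 447, 953, 362, 518, 556, 283, 984}.
Vertex 386 has 8 neighbors: 569, 447, 953, 814, 362, 104, 556, 838.
Vertex 362 has 8 neighbors: 585, 569, 953, 411, 814, 283, 386, 984.
8-regular, N=17; Paley(17): SR with (k,λ,μ)=(8,3,4).
spec(A) ≈ [8.0, 1.562, -2.562] (distinct, 3 d.p.).
λ_max=8, λ_min=-sqrt(17)/2 - 1/2; ϑ = −17·λ_min/(λ_max−λ_min) = sqrt(17).
ϑ(G) ≈ 4.1231056.

sqrt(17)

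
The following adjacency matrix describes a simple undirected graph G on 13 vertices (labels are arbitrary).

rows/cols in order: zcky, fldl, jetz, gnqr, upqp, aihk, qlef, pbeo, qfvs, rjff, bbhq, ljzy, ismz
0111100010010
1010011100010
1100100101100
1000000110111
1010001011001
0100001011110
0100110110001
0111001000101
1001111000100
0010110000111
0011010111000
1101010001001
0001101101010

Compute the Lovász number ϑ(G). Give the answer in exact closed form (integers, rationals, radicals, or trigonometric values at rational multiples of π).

sqrt(13)

deg(jetz) = 6; N(jetz) = {zcky, fldl, upqp, pbeo, rjff, bbhq}.
Vertex gnqr has 6 neighbors: zcky, pbeo, qfvs, bbhq, ljzy, ismz.
deg(zcky) = 6; N(zcky) = {fldl, jetz, gnqr, upqp, qfvs, ljzy}.
N(ismz) = {gnqr, upqp, qlef, pbeo, rjff, ljzy}, |N(ismz)| = 6.
13-vertex 6-regular graph: SR(13,6,2,3) — a Paley graph.
The 3 distinct eigenvalues: [6.0, 1.302776, -2.302776].
λ_max=6, λ_min=-sqrt(13)/2 - 1/2; ϑ = −13·λ_min/(λ_max−λ_min) = sqrt(13).
= 3.60555128… (decimal).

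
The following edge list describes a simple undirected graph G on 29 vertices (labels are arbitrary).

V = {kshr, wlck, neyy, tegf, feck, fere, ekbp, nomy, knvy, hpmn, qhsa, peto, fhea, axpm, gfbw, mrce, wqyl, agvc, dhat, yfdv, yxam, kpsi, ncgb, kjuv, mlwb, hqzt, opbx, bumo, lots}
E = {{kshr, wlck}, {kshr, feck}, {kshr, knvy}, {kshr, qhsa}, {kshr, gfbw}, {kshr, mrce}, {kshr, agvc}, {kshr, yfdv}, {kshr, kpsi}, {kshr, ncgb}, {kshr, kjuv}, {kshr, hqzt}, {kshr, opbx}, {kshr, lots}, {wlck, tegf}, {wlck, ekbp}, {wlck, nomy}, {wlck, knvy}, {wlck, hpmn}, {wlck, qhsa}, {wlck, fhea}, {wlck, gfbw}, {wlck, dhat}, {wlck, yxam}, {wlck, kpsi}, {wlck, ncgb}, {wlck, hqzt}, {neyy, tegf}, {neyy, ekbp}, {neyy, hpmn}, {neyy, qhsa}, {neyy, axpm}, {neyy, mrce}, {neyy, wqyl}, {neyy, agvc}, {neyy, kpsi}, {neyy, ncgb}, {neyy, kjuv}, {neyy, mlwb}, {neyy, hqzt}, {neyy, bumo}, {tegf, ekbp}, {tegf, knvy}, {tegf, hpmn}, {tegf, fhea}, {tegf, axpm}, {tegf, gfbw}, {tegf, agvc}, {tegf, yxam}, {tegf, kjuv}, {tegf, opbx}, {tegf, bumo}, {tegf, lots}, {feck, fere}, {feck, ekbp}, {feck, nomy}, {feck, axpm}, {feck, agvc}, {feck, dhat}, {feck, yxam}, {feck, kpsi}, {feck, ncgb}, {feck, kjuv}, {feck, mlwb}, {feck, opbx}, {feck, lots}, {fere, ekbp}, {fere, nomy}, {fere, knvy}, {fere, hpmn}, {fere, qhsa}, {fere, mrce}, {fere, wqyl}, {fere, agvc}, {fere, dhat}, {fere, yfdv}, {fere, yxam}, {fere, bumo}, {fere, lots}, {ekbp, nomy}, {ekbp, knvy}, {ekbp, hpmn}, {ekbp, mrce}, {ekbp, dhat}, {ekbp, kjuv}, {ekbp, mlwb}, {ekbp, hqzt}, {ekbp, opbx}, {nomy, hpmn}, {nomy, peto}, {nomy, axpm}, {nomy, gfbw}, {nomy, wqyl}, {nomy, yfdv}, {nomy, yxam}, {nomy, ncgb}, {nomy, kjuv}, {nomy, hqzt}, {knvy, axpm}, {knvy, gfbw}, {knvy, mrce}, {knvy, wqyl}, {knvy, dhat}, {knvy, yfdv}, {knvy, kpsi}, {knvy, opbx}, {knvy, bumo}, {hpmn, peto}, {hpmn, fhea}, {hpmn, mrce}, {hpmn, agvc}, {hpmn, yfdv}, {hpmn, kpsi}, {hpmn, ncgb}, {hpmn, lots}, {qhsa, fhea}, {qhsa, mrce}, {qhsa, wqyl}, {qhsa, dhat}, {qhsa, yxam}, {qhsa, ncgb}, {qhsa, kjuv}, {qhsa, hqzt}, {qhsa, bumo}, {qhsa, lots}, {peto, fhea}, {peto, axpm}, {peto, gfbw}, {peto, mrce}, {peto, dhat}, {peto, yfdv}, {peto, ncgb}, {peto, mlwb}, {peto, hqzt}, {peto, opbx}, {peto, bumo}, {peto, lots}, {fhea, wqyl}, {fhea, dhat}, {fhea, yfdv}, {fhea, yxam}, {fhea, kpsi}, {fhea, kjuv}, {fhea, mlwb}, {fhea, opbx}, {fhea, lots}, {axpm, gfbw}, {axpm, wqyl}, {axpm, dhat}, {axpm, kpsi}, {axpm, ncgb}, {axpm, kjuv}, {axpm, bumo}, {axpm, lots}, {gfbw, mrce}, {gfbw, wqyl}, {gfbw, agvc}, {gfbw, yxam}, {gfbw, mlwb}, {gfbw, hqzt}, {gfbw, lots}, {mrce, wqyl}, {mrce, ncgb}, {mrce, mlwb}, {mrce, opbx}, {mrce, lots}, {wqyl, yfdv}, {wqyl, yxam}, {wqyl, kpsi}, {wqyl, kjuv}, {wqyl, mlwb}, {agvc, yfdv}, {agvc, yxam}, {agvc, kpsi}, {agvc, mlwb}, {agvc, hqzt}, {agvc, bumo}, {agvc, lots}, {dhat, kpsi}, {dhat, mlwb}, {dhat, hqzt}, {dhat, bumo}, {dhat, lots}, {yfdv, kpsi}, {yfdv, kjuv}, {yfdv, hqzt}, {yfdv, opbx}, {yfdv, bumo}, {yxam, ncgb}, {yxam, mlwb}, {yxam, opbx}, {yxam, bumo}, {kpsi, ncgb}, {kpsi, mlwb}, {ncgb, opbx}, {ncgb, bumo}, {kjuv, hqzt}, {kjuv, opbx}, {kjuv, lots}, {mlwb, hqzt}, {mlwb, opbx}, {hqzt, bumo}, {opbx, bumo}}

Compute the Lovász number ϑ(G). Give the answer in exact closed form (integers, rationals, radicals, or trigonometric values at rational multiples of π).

deg(peto) = 14; N(peto) = {nomy, hpmn, fhea, axpm, gfbw, mrce, dhat, yfdv, ncgb, mlwb, hqzt, opbx, bumo, lots}.
deg(mrce) = 14; N(mrce) = {kshr, neyy, fere, ekbp, knvy, hpmn, qhsa, peto, gfbw, wqyl, ncgb, mlwb, opbx, lots}.
deg(dhat) = 14; N(dhat) = {wlck, feck, fere, ekbp, knvy, qhsa, peto, fhea, axpm, kpsi, mlwb, hqzt, bumo, lots}.
Vertex neyy has 14 neighbors: tegf, ekbp, hpmn, qhsa, axpm, mrce, wqyl, agvc, kpsi, ncgb, kjuv, mlwb, hqzt, bumo.
G on 29 vertices is 14-regular; SR(29,14,6,7) — a Paley graph.
The 3 distinct eigenvalues: [14.0, 2.19258, -3.19258].
ϑ = −N·λ_min/(λ_max−λ_min) = −29·(-sqrt(29)/2 - 1/2)/(14−(-sqrt(29)/2 - 1/2)) = sqrt(29).
≈ 5.3852 (to 4 d.p.).

sqrt(29)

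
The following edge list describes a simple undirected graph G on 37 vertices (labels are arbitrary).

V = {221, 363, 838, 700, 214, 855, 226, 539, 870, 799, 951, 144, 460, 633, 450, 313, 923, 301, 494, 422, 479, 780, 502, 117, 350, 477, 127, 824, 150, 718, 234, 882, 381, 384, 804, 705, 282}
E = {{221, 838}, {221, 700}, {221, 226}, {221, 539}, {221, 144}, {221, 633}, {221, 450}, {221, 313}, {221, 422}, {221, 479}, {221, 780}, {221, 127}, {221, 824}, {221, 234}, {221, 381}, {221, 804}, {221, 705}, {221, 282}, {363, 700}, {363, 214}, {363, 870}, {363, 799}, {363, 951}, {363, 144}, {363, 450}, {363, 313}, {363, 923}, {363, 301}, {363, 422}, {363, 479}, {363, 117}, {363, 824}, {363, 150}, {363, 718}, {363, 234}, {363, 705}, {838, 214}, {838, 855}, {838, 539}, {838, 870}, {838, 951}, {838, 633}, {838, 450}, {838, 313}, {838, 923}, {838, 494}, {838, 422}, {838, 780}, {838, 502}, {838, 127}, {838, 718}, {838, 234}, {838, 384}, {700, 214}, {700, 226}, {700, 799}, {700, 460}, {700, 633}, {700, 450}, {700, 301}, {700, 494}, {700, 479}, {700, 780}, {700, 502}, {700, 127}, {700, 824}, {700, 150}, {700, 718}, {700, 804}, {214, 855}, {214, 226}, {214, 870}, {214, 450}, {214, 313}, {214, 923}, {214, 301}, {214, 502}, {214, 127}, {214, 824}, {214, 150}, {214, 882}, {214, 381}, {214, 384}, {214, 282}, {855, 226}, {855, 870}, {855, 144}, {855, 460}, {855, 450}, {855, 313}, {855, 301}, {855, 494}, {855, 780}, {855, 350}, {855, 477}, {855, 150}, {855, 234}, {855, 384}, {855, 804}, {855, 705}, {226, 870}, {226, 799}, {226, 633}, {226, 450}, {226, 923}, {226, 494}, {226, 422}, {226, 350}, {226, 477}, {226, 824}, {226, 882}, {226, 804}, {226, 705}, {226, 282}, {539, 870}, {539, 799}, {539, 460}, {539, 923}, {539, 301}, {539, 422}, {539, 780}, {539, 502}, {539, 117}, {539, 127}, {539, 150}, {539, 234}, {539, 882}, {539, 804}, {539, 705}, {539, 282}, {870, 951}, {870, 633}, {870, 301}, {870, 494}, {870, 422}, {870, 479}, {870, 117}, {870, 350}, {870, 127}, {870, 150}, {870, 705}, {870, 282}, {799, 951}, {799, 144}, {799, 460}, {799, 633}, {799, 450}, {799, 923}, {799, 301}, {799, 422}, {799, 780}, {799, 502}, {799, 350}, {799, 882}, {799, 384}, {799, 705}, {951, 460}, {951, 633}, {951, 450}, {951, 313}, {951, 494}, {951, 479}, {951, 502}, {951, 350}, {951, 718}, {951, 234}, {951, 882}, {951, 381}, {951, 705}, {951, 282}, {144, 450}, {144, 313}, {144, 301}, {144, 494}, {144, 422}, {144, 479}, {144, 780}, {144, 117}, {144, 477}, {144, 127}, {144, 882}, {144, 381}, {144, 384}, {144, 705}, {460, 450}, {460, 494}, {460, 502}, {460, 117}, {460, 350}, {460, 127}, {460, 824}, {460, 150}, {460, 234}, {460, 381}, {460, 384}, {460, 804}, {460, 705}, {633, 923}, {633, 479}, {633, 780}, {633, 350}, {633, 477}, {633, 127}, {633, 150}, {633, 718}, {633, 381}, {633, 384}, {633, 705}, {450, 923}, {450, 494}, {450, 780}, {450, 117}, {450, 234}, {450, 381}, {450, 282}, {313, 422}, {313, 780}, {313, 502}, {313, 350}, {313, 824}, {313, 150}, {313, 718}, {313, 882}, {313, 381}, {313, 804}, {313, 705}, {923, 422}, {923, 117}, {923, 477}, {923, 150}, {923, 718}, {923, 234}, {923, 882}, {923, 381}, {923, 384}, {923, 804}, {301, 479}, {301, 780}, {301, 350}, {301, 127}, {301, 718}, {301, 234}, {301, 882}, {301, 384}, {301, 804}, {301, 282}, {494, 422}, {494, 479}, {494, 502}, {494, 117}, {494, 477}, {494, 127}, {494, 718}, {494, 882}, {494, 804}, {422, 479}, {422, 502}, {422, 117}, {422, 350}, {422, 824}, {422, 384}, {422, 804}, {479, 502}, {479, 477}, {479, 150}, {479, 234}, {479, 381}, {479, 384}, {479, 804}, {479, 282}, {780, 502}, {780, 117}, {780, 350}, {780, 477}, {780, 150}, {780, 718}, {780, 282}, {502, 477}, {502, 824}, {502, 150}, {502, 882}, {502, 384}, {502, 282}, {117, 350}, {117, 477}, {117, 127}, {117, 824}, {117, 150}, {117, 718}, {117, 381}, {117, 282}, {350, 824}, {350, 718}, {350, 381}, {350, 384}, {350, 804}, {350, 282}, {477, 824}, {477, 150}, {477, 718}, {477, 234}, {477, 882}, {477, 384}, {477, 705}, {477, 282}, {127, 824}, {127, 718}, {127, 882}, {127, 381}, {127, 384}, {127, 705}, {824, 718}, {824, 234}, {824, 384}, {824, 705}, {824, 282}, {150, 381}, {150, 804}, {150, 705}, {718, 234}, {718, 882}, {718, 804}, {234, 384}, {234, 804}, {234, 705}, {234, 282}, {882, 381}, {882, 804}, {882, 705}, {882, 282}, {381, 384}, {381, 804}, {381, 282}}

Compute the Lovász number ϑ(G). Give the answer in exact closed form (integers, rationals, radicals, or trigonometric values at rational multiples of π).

sqrt(37)

Vertex 539 has 18 neighbors: 221, 838, 870, 799, 460, 923, 301, 422, 780, 502, 117, 127, 150, 234, 882, 804, 705, 282.
deg(150) = 18; N(150) = {363, 700, 214, 855, 539, 870, 460, 633, 313, 923, 479, 780, 502, 117, 477, 381, 804, 705}.
N(363) = {700, 214, 870, 799, 951, 144, 450, 313, 923, 301, 422, 479, 117, 824, 150, 718, 234, 705}, |N(363)| = 18.
N(804) = {221, 700, 855, 226, 539, 460, 313, 923, 301, 494, 422, 479, 350, 150, 718, 234, 882, 381}, |N(804)| = 18.
Every vertex has degree 18 (N=37); strongly regular (37,18,8,9).
A has 3 distinct eigenvalues ≈ [18.0, 2.541, -3.541].
ϑ = −N·λ_min/(λ_max−λ_min) = −37·(-sqrt(37)/2 - 1/2)/(18−(-sqrt(37)/2 - 1/2)) = sqrt(37).
ϑ(G) ≈ 6.08276.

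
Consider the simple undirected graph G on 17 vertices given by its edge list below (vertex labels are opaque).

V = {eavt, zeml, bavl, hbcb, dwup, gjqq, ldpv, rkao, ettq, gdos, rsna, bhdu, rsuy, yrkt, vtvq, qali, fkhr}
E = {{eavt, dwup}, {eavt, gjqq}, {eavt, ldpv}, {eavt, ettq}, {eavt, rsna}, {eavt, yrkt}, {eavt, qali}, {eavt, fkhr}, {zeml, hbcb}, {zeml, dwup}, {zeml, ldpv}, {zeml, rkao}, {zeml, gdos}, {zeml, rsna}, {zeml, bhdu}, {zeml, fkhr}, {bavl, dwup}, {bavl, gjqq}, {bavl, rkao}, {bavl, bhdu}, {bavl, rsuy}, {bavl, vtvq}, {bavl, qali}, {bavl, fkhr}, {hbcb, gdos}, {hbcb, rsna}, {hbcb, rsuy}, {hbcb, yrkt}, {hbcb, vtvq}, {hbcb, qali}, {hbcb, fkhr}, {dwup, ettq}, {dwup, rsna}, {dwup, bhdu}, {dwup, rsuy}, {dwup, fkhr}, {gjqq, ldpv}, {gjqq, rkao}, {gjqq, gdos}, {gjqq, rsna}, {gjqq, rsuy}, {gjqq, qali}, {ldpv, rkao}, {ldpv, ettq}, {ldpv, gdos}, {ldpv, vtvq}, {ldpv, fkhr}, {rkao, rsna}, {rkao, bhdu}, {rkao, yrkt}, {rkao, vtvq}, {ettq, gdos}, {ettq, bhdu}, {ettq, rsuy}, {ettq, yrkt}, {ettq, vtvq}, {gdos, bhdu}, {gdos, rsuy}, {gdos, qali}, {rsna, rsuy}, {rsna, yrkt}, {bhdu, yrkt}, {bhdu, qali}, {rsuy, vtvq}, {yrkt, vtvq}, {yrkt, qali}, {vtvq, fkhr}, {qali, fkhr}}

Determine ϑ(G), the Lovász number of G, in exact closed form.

N(rsuy) = {bavl, hbcb, dwup, gjqq, ettq, gdos, rsna, vtvq}, |N(rsuy)| = 8.
N(rsna) = {eavt, zeml, hbcb, dwup, gjqq, rkao, rsuy, yrkt}, |N(rsna)| = 8.
deg(ettq) = 8; N(ettq) = {eavt, dwup, ldpv, gdos, bhdu, rsuy, yrkt, vtvq}.
N(rkao) = {zeml, bavl, gjqq, ldpv, rsna, bhdu, yrkt, vtvq}, |N(rkao)| = 8.
deg(v) = 8 for all v (|V|=17); Paley(17): SR with (k,λ,μ)=(8,3,4).
A has 3 distinct eigenvalues ≈ [8.0, 1.56155, -2.56155].
With N=17: ϑ(G) = 17·(-(-sqrt(17)/2 - 1/2))/(8−(-sqrt(17)/2 - 1/2)) = sqrt(17).
= 4.1231056… (decimal).

sqrt(17)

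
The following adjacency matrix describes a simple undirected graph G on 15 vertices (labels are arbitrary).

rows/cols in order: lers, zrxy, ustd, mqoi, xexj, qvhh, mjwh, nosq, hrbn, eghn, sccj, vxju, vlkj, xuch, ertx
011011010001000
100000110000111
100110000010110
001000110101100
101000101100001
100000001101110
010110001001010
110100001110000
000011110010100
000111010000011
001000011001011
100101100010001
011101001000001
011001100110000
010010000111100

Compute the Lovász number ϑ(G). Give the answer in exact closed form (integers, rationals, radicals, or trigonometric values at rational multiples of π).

deg(mqoi) = 6; N(mqoi) = {ustd, mjwh, nosq, eghn, vxju, vlkj}.
deg(eghn) = 6; N(eghn) = {mqoi, xexj, qvhh, nosq, xuch, ertx}.
N(vlkj) = {zrxy, ustd, mqoi, qvhh, hrbn, ertx}, |N(vlkj)| = 6.
N(lers) = {zrxy, ustd, xexj, qvhh, nosq, vxju}, |N(lers)| = 6.
15-vertex 6-regular graph: Kneser-type, 2-subsets of [6].
The 3 distinct eigenvalues: [6.0, 1.0, -3.0].
Lovász: ϑ = −15(-3)/(6+-1*(-3)) = 5.
= 5.00000000… (decimal).

5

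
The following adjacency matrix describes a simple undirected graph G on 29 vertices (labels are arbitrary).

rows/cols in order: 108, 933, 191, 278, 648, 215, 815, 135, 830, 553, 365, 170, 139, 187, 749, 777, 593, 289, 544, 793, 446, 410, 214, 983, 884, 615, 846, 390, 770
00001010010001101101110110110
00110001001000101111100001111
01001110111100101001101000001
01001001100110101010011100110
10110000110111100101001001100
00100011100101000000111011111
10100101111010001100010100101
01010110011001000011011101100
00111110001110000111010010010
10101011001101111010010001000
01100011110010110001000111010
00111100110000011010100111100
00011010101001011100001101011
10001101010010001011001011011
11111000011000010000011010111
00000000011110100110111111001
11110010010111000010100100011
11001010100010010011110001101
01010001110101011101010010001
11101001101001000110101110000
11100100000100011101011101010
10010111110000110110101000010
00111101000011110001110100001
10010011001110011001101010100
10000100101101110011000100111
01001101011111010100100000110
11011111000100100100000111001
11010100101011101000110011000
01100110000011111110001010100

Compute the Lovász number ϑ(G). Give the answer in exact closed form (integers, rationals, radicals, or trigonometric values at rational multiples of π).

sqrt(29)

deg(390) = 14; N(390) = {108, 933, 278, 215, 830, 365, 139, 187, 749, 593, 446, 410, 884, 615}.
N(830) = {191, 278, 648, 215, 815, 365, 170, 139, 289, 544, 793, 410, 884, 390}, |N(830)| = 14.
deg(815) = 14; N(815) = {108, 191, 215, 135, 830, 553, 365, 139, 593, 289, 410, 983, 846, 770}.
deg(933) = 14; N(933) = {191, 278, 135, 365, 749, 593, 289, 544, 793, 446, 615, 846, 390, 770}.
G on 29 vertices is 14-regular; SR(29,14,6,7) — a Paley graph.
A has 3 distinct eigenvalues ≈ [14.0, 2.192582, -3.192582].
Lovász (edge-transitive): ϑ = −29·(-sqrt(29)/2 - 1/2)/((14)−(-sqrt(29)/2 - 1/2)) = sqrt(29).
ϑ(G) ≈ 5.3851648.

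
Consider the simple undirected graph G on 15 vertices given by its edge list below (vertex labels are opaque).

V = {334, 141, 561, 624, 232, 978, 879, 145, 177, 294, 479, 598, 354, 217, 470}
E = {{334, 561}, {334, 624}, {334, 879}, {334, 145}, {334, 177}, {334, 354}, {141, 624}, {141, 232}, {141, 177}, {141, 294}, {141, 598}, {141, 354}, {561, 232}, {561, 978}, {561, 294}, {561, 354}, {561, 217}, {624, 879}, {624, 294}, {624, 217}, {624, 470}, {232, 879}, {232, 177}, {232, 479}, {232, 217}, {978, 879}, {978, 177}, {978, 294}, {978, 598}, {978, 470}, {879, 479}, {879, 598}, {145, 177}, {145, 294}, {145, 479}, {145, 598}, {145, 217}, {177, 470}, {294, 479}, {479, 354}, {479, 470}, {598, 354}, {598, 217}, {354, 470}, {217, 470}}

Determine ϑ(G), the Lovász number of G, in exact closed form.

N(145) = {334, 177, 294, 479, 598, 217}, |N(145)| = 6.
deg(470) = 6; N(470) = {624, 978, 177, 479, 354, 217}.
Vertex 334 has 6 neighbors: 561, 624, 879, 145, 177, 354.
N(232) = {141, 561, 879, 177, 479, 217}, |N(232)| = 6.
deg(v) = 6 for all v (|V|=15); this is K(6,2), the Kneser graph.
A has 3 distinct eigenvalues ≈ [6.0, 1.0, -3.0].
ϑ = −N·λ_min/(λ_max−λ_min) = −15·(-3)/(6−(-3)) = 5.
= 5.000000… (decimal).

5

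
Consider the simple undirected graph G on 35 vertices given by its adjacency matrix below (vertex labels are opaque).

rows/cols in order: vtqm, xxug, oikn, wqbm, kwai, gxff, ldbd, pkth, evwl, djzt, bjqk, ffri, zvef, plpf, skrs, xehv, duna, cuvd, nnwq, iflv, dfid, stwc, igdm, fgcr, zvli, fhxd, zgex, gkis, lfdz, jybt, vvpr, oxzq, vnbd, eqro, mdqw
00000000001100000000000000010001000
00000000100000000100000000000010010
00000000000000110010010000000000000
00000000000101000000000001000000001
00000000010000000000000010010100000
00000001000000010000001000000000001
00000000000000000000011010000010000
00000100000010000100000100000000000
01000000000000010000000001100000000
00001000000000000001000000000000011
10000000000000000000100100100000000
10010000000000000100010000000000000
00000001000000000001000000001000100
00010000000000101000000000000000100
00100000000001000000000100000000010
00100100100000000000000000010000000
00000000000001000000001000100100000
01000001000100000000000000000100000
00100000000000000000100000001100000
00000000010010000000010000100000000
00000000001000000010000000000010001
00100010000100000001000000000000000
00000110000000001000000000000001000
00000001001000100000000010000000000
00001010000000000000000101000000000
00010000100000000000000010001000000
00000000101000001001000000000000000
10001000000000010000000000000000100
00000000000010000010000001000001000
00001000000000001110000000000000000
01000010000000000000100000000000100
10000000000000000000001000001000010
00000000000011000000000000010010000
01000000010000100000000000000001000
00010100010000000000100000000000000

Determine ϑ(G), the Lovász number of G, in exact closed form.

N(lfdz) = {zvef, nnwq, fhxd, oxzq}, |N(lfdz)| = 4.
N(skrs) = {oikn, plpf, fgcr, eqro}, |N(skrs)| = 4.
N(djzt) = {kwai, iflv, eqro, mdqw}, |N(djzt)| = 4.
Vertex dfid has 4 neighbors: bjqk, nnwq, vvpr, mdqw.
Regular of degree 4 on 35 vertices: this is K(7,3), the Kneser graph.
spec(A) ≈ [4.0, 2.0, -1.0, -3.0] (distinct, 4 d.p.).
−35·(-3) / ((4)−(-3)) = 15 = ϑ(G).
≈ 15.0000 (to 4 d.p.).

15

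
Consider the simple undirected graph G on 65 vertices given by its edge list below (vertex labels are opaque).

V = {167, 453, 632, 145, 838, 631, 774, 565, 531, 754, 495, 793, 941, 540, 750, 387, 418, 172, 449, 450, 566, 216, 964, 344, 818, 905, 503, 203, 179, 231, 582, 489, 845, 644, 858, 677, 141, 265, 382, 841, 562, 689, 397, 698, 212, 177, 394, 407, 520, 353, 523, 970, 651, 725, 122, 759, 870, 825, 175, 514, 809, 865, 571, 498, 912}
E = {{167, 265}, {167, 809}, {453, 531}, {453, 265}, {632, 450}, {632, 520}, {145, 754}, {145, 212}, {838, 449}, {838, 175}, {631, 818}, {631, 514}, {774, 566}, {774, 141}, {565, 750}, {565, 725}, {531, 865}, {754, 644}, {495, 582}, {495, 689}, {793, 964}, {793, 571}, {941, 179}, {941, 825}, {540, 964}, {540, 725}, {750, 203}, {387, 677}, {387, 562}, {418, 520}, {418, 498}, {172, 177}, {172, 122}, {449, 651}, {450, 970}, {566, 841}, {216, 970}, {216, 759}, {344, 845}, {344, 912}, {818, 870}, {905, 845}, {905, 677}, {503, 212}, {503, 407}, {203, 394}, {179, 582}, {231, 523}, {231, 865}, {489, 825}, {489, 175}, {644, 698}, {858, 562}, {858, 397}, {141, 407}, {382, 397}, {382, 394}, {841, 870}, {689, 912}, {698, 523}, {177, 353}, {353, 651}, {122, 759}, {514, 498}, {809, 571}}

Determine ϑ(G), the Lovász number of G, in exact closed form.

Vertex 725 has 2 neighbors: 565, 540.
N(562) = {387, 858}, |N(562)| = 2.
deg(566) = 2; N(566) = {774, 841}.
N(651) = {449, 353}, |N(651)| = 2.
G on 65 vertices is 2-regular; the odd cycle C_{65}.
A has 33 distinct eigenvalues ≈ [2.0, 1.990663, 1.96274, 1.916492, 1.852349, 1.770912, 1.67294, 1.559349, 1.431198, 1.289684, 1.136129, 0.971967, 0.798729, 0.618034, 0.431568, 0.241073, 0.048327, -0.14487, -0.336714, -0.525415, -0.70921, -0.886383, -1.05528, -1.214325, -1.362032, -1.497021, -1.618034, -1.723939, -1.813749, -1.886624, -1.941884, -1.979013, -1.997664].
Lovász (edge-transitive): ϑ = −65·(-2*cos(pi/65))/((2)−(-2*cos(pi/65))) = 65*cos(pi/65)/(cos(pi/65) + 1).
ϑ(G) ≈ 32.481013.
32 ≤ 65*cos(pi/65)/(cos(pi/65) + 1) ≤ 33: both strict.

65*cos(pi/65)/(cos(pi/65) + 1)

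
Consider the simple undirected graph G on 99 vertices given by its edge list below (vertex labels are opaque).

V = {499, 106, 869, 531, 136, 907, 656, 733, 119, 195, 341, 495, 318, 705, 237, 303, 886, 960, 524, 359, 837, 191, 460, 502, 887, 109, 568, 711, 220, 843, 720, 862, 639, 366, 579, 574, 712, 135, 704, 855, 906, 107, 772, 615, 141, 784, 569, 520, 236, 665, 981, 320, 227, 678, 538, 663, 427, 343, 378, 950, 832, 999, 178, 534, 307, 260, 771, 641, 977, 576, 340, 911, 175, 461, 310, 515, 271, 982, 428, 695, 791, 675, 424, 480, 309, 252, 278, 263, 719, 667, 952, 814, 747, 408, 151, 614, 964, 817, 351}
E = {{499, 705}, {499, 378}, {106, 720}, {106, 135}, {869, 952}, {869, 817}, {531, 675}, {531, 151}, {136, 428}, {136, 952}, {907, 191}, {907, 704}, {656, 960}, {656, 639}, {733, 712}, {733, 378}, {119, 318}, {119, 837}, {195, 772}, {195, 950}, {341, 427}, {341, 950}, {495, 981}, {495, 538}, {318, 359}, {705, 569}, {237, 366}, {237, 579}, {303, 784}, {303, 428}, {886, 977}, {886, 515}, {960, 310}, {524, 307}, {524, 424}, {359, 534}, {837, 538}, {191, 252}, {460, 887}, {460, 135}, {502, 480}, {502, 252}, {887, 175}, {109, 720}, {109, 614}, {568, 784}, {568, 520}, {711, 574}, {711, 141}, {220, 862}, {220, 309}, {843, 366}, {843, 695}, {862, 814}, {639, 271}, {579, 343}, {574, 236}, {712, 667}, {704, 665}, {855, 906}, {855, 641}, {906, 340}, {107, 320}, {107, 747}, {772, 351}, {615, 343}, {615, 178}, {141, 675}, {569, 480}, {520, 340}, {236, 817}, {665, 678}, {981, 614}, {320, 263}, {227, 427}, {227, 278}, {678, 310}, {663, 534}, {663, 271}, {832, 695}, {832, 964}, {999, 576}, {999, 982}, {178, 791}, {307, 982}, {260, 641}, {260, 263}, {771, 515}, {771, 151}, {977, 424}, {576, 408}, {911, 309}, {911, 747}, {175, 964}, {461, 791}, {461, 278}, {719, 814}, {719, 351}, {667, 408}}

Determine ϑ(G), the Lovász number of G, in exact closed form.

Vertex 141 has 2 neighbors: 711, 675.
deg(663) = 2; N(663) = {534, 271}.
deg(320) = 2; N(320) = {107, 263}.
N(667) = {712, 408}, |N(667)| = 2.
G on 99 vertices is 2-regular; the odd cycle C_{99}.
A has 50 distinct eigenvalues ≈ [2.0, 1.99597, 1.98391, 1.96386, 1.9359, 1.90014, 1.85674, 1.80585, 1.7477, 1.68251, 1.61054, 1.53209, 1.44747, 1.35702, 1.26111, 1.16011, 1.05445, 0.94454, 0.83083, 0.71377, 0.59384, 0.47152, 0.3473, 0.22168, 0.09516, -0.03173, -0.1585, -0.28463, -0.40961, -0.53295, -0.65414, -0.77269, -0.88813, -1.0, -1.10784, -1.21122, -1.30972, -1.40295, -1.49053, -1.57211, -1.64735, -1.71597, -1.77767, -1.83222, -1.87939, -1.91899, -1.95086, -1.97488, -1.99094, -1.99899].
With N=99: ϑ(G) = 99·(-(-1)*2*cos(pi/99))/(2−(-2*cos(pi/99))) = 99*cos(pi/99)/(cos(pi/99) + 1).
≈ 49.487536 (to 6 d.p.).
49 ≤ 99*cos(pi/99)/(cos(pi/99) + 1) ≤ 50: both strict.

99*cos(pi/99)/(cos(pi/99) + 1)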